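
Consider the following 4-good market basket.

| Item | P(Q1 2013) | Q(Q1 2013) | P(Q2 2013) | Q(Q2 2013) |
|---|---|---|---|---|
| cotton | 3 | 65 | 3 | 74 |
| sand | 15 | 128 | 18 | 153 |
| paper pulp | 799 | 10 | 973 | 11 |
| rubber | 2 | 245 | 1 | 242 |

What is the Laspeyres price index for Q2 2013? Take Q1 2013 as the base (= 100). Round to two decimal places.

Laspeyres price index uses base-period quantities as weights.
ΣP(Q2 2013)·Q(Q1 2013) = 3×65 + 18×128 + 973×10 + 1×245 = 195 + 2304 + 9730 + 245 = 12474
ΣP(Q1 2013)·Q(Q1 2013) = 3×65 + 15×128 + 799×10 + 2×245 = 195 + 1920 + 7990 + 490 = 10595
Index = 12474 / 10595 × 100 = 117.7348

117.73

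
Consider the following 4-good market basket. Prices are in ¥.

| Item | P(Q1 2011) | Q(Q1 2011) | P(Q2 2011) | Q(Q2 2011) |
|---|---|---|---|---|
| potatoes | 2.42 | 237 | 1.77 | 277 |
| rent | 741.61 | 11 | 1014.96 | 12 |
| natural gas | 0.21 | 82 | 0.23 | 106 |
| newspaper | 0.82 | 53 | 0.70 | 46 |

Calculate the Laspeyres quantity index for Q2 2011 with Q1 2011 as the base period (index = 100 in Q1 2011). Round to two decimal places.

109.53

Laspeyres quantity index uses base-period prices as weights.
ΣP(Q1 2011)·Q(Q2 2011) = 2.42×277 + 741.61×12 + 0.21×106 + 0.82×46 = 670.34 + 8899.32 + 22.26 + 37.72 = 9629.64
ΣP(Q1 2011)·Q(Q1 2011) = 2.42×237 + 741.61×11 + 0.21×82 + 0.82×53 = 573.54 + 8157.71 + 17.22 + 43.46 = 8791.93
Index = 9629.64 / 8791.93 × 100 = 109.5282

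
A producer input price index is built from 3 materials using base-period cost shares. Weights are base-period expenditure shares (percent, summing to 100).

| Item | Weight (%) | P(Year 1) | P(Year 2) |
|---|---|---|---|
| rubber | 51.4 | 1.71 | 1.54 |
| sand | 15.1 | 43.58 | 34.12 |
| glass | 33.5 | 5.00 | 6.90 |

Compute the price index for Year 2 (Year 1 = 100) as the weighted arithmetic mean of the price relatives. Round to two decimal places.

rubber: 51.4 × (1.54/1.71) = 51.4 × 0.900585 = 46.2901
sand: 15.1 × (34.12/43.58) = 15.1 × 0.782928 = 11.8222
glass: 33.5 × (6.90/5.00) = 33.5 × 1.380000 = 46.2300
Index = Σ wᵢ·(p₁ᵢ/p₀ᵢ) = 46.2901 + 11.8222 + 46.2300 = 104.3423

104.34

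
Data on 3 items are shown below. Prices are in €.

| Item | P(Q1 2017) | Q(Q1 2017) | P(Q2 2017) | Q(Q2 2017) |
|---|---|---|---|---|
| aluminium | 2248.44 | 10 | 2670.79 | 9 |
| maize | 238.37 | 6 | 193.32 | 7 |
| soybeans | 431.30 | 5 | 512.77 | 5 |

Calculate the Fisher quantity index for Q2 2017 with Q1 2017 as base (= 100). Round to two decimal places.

92.07

Laspeyres component (base-period weights):
ΣP(Q1 2017)Q(Q2 2017) = 2248.44×9 + 238.37×7 + 431.30×5 = 20235.96 + 1668.59 + 2156.5 = 24061.05
ΣP(Q1 2017)Q(Q1 2017) = 2248.44×10 + 238.37×6 + 431.30×5 = 22484.4 + 1430.22 + 2156.5 = 26071.12
L = 24061.05 / 26071.12 × 100 = 92.2901
Paasche component (current-period weights):
ΣP(Q2 2017)Q(Q2 2017) = 2670.79×9 + 193.32×7 + 512.77×5 = 24037.11 + 1353.24 + 2563.85 = 27954.2
ΣP(Q2 2017)Q(Q1 2017) = 2670.79×10 + 193.32×6 + 512.77×5 = 26707.9 + 1159.92 + 2563.85 = 30431.67
P = 27954.2 / 30431.67 × 100 = 91.8589
Fisher = √(L × P) = √(92.2901 × 91.8589) = 92.0742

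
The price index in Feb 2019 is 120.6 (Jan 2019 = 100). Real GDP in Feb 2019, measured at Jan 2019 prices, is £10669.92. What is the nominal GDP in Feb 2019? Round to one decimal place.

Nominal = Real × (Index/100) = 10669.92 × (120.6/100)
        = 10669.92 × 1.206 = 12867.9235

12867.9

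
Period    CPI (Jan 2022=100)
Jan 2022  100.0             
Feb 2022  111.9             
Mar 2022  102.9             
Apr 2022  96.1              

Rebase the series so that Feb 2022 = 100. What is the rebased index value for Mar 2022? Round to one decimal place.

92.0

Rebased(Mar 2022) = 102.9 / 111.9 × 100 = 91.9571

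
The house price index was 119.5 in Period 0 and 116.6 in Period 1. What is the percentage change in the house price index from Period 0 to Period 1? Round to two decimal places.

Change = (116.6 − 119.5) / 119.5 × 100
       = -2.9 / 119.5 × 100 = -2.4268%

-2.43%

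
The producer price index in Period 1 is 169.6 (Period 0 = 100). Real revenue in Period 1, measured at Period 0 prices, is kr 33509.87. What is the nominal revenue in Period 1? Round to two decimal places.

Nominal = Real × (Index/100) = 33509.87 × (169.6/100)
        = 33509.87 × 1.696 = 56832.7395

56832.74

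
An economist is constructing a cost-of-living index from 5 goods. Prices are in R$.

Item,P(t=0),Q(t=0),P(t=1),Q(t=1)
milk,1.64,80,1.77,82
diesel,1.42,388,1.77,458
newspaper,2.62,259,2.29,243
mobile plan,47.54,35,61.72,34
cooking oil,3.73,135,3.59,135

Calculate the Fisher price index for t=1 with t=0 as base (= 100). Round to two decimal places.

Laspeyres component (base-period weights):
ΣP(t=1)Q(t=0) = 1.77×80 + 1.77×388 + 2.29×259 + 61.72×35 + 3.59×135 = 141.6 + 686.76 + 593.11 + 2160.2 + 484.65 = 4066.32
ΣP(t=0)Q(t=0) = 1.64×80 + 1.42×388 + 2.62×259 + 47.54×35 + 3.73×135 = 131.2 + 550.96 + 678.58 + 1663.9 + 503.55 = 3528.19
L = 4066.32 / 3528.19 × 100 = 115.2523
Paasche component (current-period weights):
ΣP(t=1)Q(t=1) = 1.77×82 + 1.77×458 + 2.29×243 + 61.72×34 + 3.59×135 = 145.14 + 810.66 + 556.47 + 2098.48 + 484.65 = 4095.4
ΣP(t=0)Q(t=1) = 1.64×82 + 1.42×458 + 2.62×243 + 47.54×34 + 3.73×135 = 134.48 + 650.36 + 636.66 + 1616.36 + 503.55 = 3541.41
P = 4095.4 / 3541.41 × 100 = 115.6432
Fisher = √(L × P) = √(115.2523 × 115.6432) = 115.4476

115.45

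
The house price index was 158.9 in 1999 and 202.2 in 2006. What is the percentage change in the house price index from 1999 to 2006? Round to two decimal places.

27.25%

Change = (202.2 − 158.9) / 158.9 × 100
       = 43.3 / 158.9 × 100 = 27.2498%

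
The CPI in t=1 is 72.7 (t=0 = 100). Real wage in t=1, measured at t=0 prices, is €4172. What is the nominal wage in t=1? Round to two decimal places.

3033.04

Nominal = Real × (Index/100) = 4172 × (72.7/100)
        = 4172 × 0.727 = 3033.0440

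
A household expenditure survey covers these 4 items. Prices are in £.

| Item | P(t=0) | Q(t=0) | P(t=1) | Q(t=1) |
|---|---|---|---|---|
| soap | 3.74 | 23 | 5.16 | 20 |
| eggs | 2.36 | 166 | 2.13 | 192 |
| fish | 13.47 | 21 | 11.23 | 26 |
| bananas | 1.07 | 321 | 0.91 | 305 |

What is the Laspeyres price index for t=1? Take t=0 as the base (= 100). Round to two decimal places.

90.59

Laspeyres price index uses base-period quantities as weights.
ΣP(t=1)·Q(t=0) = 5.16×23 + 2.13×166 + 11.23×21 + 0.91×321 = 118.68 + 353.58 + 235.83 + 292.11 = 1000.2
ΣP(t=0)·Q(t=0) = 3.74×23 + 2.36×166 + 13.47×21 + 1.07×321 = 86.02 + 391.76 + 282.87 + 343.47 = 1104.12
Index = 1000.2 / 1104.12 × 100 = 90.5880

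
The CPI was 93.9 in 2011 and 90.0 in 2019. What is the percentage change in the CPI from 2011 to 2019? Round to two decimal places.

Change = (90.0 − 93.9) / 93.9 × 100
       = -3.9 / 93.9 × 100 = -4.1534%

-4.15%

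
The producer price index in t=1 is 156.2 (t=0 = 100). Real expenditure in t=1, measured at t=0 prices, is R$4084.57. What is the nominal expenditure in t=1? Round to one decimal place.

Nominal = Real × (Index/100) = 4084.57 × (156.2/100)
        = 4084.57 × 1.562 = 6380.0983

6380.1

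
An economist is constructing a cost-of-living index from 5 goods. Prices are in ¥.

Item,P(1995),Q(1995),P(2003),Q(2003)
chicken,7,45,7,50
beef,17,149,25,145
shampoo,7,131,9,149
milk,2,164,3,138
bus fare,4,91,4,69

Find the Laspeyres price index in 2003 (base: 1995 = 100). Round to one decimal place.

Laspeyres price index uses base-period quantities as weights.
ΣP(2003)·Q(1995) = 7×45 + 25×149 + 9×131 + 3×164 + 4×91 = 315 + 3725 + 1179 + 492 + 364 = 6075
ΣP(1995)·Q(1995) = 7×45 + 17×149 + 7×131 + 2×164 + 4×91 = 315 + 2533 + 917 + 328 + 364 = 4457
Index = 6075 / 4457 × 100 = 136.3024

136.3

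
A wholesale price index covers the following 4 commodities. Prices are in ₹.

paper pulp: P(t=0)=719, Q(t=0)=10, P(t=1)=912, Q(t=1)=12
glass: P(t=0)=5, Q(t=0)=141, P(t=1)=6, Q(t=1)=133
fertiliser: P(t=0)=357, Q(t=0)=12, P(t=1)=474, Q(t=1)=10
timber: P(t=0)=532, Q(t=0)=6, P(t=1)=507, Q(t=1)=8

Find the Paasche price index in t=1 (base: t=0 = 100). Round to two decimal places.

119.97

Paasche price index uses current-period quantities as weights.
ΣP(t=1)·Q(t=1) = 912×12 + 6×133 + 474×10 + 507×8 = 10944 + 798 + 4740 + 4056 = 20538
ΣP(t=0)·Q(t=1) = 719×12 + 5×133 + 357×10 + 532×8 = 8628 + 665 + 3570 + 4256 = 17119
Index = 20538 / 17119 × 100 = 119.9720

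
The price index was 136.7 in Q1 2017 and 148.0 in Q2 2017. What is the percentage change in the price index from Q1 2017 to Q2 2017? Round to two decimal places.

Change = (148.0 − 136.7) / 136.7 × 100
       = 11.3 / 136.7 × 100 = 8.2663%

8.27%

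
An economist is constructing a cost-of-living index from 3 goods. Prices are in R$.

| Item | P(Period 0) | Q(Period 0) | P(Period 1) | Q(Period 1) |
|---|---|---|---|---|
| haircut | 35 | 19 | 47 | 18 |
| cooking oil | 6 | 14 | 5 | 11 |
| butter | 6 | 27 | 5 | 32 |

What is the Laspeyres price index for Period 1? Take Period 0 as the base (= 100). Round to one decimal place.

Laspeyres price index uses base-period quantities as weights.
ΣP(Period 1)·Q(Period 0) = 47×19 + 5×14 + 5×27 = 893 + 70 + 135 = 1098
ΣP(Period 0)·Q(Period 0) = 35×19 + 6×14 + 6×27 = 665 + 84 + 162 = 911
Index = 1098 / 911 × 100 = 120.5269

120.5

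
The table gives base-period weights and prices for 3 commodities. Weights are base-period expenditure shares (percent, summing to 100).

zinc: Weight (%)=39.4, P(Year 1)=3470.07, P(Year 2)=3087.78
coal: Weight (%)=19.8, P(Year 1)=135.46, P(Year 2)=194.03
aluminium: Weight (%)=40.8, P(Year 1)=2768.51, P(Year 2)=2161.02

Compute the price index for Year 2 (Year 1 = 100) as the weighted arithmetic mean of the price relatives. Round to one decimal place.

95.3

zinc: 39.4 × (3087.78/3470.07) = 39.4 × 0.889832 = 35.0594
coal: 19.8 × (194.03/135.46) = 19.8 × 1.432379 = 28.3611
aluminium: 40.8 × (2161.02/2768.51) = 40.8 × 0.780571 = 31.8473
Index = Σ wᵢ·(p₁ᵢ/p₀ᵢ) = 35.0594 + 28.3611 + 31.8473 = 95.2678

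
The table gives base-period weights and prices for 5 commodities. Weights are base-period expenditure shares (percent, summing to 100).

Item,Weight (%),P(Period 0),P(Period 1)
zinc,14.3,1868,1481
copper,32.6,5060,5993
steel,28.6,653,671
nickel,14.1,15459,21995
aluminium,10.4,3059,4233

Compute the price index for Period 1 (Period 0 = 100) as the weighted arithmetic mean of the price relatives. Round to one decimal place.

113.8

zinc: 14.3 × (1481/1868) = 14.3 × 0.792827 = 11.3374
copper: 32.6 × (5993/5060) = 32.6 × 1.184387 = 38.6110
steel: 28.6 × (671/653) = 28.6 × 1.027565 = 29.3884
nickel: 14.1 × (21995/15459) = 14.1 × 1.422796 = 20.0614
aluminium: 10.4 × (4233/3059) = 10.4 × 1.383786 = 14.3914
Index = Σ wᵢ·(p₁ᵢ/p₀ᵢ) = 11.3374 + 38.6110 + 29.3884 + 20.0614 + 14.3914 = 113.7896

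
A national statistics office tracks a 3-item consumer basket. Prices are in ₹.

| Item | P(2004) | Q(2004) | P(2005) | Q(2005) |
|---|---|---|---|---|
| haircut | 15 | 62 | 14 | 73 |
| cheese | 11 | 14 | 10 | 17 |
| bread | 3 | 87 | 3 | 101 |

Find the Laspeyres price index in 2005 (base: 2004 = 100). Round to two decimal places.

Laspeyres price index uses base-period quantities as weights.
ΣP(2005)·Q(2004) = 14×62 + 10×14 + 3×87 = 868 + 140 + 261 = 1269
ΣP(2004)·Q(2004) = 15×62 + 11×14 + 3×87 = 930 + 154 + 261 = 1345
Index = 1269 / 1345 × 100 = 94.3494

94.35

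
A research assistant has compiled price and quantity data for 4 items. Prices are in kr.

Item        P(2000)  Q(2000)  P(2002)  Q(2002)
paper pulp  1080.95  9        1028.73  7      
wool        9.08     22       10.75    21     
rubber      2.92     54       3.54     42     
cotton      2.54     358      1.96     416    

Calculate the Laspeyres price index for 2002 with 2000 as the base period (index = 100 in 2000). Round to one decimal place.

94.5

Laspeyres price index uses base-period quantities as weights.
ΣP(2002)·Q(2000) = 1028.73×9 + 10.75×22 + 3.54×54 + 1.96×358 = 9258.57 + 236.5 + 191.16 + 701.68 = 10387.91
ΣP(2000)·Q(2000) = 1080.95×9 + 9.08×22 + 2.92×54 + 2.54×358 = 9728.55 + 199.76 + 157.68 + 909.32 = 10995.31
Index = 10387.91 / 10995.31 × 100 = 94.4758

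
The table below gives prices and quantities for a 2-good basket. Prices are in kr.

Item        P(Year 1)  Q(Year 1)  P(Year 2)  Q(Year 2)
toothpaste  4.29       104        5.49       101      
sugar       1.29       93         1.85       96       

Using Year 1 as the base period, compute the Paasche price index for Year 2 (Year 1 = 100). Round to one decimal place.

Paasche price index uses current-period quantities as weights.
ΣP(Year 2)·Q(Year 2) = 5.49×101 + 1.85×96 = 554.49 + 177.6 = 732.09
ΣP(Year 1)·Q(Year 2) = 4.29×101 + 1.29×96 = 433.29 + 123.84 = 557.13
Index = 732.09 / 557.13 × 100 = 131.4038

131.4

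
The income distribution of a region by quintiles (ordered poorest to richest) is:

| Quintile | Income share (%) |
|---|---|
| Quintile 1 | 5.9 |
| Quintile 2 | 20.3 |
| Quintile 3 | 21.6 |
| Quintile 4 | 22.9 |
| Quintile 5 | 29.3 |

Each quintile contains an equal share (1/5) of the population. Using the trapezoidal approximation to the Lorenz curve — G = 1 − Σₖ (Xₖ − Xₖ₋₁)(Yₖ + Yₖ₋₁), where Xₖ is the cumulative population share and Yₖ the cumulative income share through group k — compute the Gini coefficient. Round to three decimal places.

Cumulative income shares Yₖ: 0.0590, 0.2620, 0.4780, 0.7070, 1.0000
Σ (Xₖ−Xₖ₋₁)(Yₖ+Yₖ₋₁) = (1/5)(0.0590+0.0000) + (1/5)(0.2620+0.0590) + (1/5)(0.4780+0.2620) + (1/5)(0.7070+0.4780) + (1/5)(1.0000+0.7070)
  = 0.0118 + 0.0642 + 0.1480 + 0.2370 + 0.3414 = 0.8024
G = 1 − 0.8024 = 0.1976

0.198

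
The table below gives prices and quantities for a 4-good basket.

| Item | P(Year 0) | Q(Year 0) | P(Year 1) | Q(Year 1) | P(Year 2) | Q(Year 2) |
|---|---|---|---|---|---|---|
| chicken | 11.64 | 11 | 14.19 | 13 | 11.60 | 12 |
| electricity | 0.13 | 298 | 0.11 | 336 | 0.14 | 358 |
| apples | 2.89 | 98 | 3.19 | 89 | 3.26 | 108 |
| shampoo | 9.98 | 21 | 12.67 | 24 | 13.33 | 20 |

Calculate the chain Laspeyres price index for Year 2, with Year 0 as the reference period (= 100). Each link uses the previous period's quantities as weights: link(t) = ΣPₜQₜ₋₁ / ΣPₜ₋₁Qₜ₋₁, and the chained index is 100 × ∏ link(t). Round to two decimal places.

116.15

Link Year 0→Year 1:
ΣP(Year 1)Q(Year 0) = 14.19×11 + 0.11×298 + 3.19×98 + 12.67×21 = 156.09 + 32.78 + 312.62 + 266.07 = 767.56
ΣP(Year 0)Q(Year 0) = 11.64×11 + 0.13×298 + 2.89×98 + 9.98×21 = 128.04 + 38.74 + 283.22 + 209.58 = 659.58
link = 767.56/659.58 = 1.163710
Link Year 1→Year 2:
ΣP(Year 2)Q(Year 1) = 11.60×13 + 0.14×336 + 3.26×89 + 13.33×24 = 150.8 + 47.04 + 290.14 + 319.92 = 807.9
ΣP(Year 1)Q(Year 1) = 14.19×13 + 0.11×336 + 3.19×89 + 12.67×24 = 184.47 + 36.96 + 283.91 + 304.08 = 809.42
link = 807.9/809.42 = 0.998122
Chained index = 100 × 1.163710 × 0.998122 = 116.1525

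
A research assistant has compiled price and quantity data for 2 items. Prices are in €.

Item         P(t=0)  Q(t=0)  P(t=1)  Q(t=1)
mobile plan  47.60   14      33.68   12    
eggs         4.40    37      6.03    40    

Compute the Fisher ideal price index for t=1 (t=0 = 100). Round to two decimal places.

Laspeyres component (base-period weights):
ΣP(t=1)Q(t=0) = 33.68×14 + 6.03×37 = 471.52 + 223.11 = 694.63
ΣP(t=0)Q(t=0) = 47.60×14 + 4.40×37 = 666.4 + 162.8 = 829.2
L = 694.63 / 829.2 × 100 = 83.7711
Paasche component (current-period weights):
ΣP(t=1)Q(t=1) = 33.68×12 + 6.03×40 = 404.16 + 241.2 = 645.36
ΣP(t=0)Q(t=1) = 47.60×12 + 4.40×40 = 571.2 + 176 = 747.2
P = 645.36 / 747.2 × 100 = 86.3704
Fisher = √(L × P) = √(83.7711 × 86.3704) = 85.0608

85.06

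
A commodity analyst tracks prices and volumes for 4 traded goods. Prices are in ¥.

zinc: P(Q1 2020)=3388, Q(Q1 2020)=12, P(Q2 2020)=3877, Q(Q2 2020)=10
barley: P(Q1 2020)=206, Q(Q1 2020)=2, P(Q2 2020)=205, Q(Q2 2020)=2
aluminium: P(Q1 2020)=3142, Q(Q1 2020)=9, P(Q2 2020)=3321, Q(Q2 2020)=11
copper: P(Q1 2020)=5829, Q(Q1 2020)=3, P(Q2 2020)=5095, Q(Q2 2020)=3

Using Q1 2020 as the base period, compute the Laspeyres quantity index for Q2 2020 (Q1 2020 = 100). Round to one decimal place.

Laspeyres quantity index uses base-period prices as weights.
ΣP(Q1 2020)·Q(Q2 2020) = 3388×10 + 206×2 + 3142×11 + 5829×3 = 33880 + 412 + 34562 + 17487 = 86341
ΣP(Q1 2020)·Q(Q1 2020) = 3388×12 + 206×2 + 3142×9 + 5829×3 = 40656 + 412 + 28278 + 17487 = 86833
Index = 86341 / 86833 × 100 = 99.4334

99.4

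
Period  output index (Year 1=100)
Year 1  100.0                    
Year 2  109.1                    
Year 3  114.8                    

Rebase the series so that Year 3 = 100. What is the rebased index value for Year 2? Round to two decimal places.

95.03

Rebased(Year 2) = 109.1 / 114.8 × 100 = 95.0348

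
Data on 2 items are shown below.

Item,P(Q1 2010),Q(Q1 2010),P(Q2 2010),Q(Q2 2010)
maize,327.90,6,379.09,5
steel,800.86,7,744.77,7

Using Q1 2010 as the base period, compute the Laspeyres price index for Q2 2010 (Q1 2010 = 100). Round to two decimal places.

Laspeyres price index uses base-period quantities as weights.
ΣP(Q2 2010)·Q(Q1 2010) = 379.09×6 + 744.77×7 = 2274.54 + 5213.39 = 7487.93
ΣP(Q1 2010)·Q(Q1 2010) = 327.90×6 + 800.86×7 = 1967.4 + 5606.02 = 7573.42
Index = 7487.93 / 7573.42 × 100 = 98.8712

98.87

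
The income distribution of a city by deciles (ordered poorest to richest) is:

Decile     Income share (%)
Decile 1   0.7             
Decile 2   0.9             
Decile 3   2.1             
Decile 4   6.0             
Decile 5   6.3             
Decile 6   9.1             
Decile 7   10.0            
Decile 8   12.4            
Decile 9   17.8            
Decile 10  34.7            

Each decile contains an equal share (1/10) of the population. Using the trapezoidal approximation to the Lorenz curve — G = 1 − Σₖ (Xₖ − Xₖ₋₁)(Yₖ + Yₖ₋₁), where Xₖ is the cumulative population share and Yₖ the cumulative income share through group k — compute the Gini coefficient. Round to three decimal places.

0.491

Cumulative income shares Yₖ: 0.0070, 0.0160, 0.0370, 0.0970, 0.1600, 0.2510, 0.3510, 0.4750, 0.6530, 1.0000
Σ (Xₖ−Xₖ₋₁)(Yₖ+Yₖ₋₁) = (1/10)(0.0070+0.0000) + (1/10)(0.0160+0.0070) + (1/10)(0.0370+0.0160) + (1/10)(0.0970+0.0370) + (1/10)(0.1600+0.0970) + (1/10)(0.2510+0.1600) + (1/10)(0.3510+0.2510) + (1/10)(0.4750+0.3510) + (1/10)(0.6530+0.4750) + (1/10)(1.0000+0.6530)
  = 0.0007 + 0.0023 + 0.0053 + 0.0134 + 0.0257 + 0.0411 + 0.0602 + 0.0826 + 0.1128 + 0.1653 = 0.5094
G = 1 − 0.5094 = 0.4906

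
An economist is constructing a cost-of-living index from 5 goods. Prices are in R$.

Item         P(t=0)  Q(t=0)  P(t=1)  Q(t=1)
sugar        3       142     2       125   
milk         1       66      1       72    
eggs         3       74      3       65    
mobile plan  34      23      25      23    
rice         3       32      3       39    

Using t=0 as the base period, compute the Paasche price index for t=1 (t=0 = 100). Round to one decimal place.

Paasche price index uses current-period quantities as weights.
ΣP(t=1)·Q(t=1) = 2×125 + 1×72 + 3×65 + 25×23 + 3×39 = 250 + 72 + 195 + 575 + 117 = 1209
ΣP(t=0)·Q(t=1) = 3×125 + 1×72 + 3×65 + 34×23 + 3×39 = 375 + 72 + 195 + 782 + 117 = 1541
Index = 1209 / 1541 × 100 = 78.4555

78.5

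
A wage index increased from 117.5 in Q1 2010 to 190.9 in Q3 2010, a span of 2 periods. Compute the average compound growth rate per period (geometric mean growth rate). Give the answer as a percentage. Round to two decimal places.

27.46%

Growth factor = (190.9/117.5)^(1/2) = (1.624681)^(1/2) = 1.274630
Growth rate = 1.274630 − 1 = 0.274630 = 27.4630%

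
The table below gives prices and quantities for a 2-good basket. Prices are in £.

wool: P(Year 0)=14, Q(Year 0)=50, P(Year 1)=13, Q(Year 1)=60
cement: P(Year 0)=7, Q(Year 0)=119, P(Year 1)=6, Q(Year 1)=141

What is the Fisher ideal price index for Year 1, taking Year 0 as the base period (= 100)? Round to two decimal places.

Laspeyres component (base-period weights):
ΣP(Year 1)Q(Year 0) = 13×50 + 6×119 = 650 + 714 = 1364
ΣP(Year 0)Q(Year 0) = 14×50 + 7×119 = 700 + 833 = 1533
L = 1364 / 1533 × 100 = 88.9759
Paasche component (current-period weights):
ΣP(Year 1)Q(Year 1) = 13×60 + 6×141 = 780 + 846 = 1626
ΣP(Year 0)Q(Year 1) = 14×60 + 7×141 = 840 + 987 = 1827
P = 1626 / 1827 × 100 = 88.9984
Fisher = √(L × P) = √(88.9759 × 88.9984) = 88.9871

88.99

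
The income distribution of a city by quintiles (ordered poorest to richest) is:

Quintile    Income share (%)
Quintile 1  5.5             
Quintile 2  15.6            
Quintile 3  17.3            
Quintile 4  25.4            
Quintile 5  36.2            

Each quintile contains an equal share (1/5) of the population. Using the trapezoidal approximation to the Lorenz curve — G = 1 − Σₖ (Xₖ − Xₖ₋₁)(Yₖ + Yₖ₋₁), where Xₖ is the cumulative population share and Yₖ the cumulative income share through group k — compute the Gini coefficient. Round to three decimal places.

0.285

Cumulative income shares Yₖ: 0.0550, 0.2110, 0.3840, 0.6380, 1.0000
Σ (Xₖ−Xₖ₋₁)(Yₖ+Yₖ₋₁) = (1/5)(0.0550+0.0000) + (1/5)(0.2110+0.0550) + (1/5)(0.3840+0.2110) + (1/5)(0.6380+0.3840) + (1/5)(1.0000+0.6380)
  = 0.0110 + 0.0532 + 0.1190 + 0.2044 + 0.3276 = 0.7152
G = 1 − 0.7152 = 0.2848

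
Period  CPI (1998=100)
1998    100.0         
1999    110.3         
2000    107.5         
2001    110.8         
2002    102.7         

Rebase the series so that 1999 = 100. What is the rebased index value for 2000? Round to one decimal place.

97.5

Rebased(2000) = 107.5 / 110.3 × 100 = 97.4615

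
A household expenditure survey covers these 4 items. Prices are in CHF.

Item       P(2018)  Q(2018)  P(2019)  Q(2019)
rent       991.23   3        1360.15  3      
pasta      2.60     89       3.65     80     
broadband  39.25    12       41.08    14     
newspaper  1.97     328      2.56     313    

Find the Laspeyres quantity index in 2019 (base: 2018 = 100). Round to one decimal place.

Laspeyres quantity index uses base-period prices as weights.
ΣP(2018)·Q(2019) = 991.23×3 + 2.60×80 + 39.25×14 + 1.97×313 = 2973.69 + 208 + 549.5 + 616.61 = 4347.8
ΣP(2018)·Q(2018) = 991.23×3 + 2.60×89 + 39.25×12 + 1.97×328 = 2973.69 + 231.4 + 471 + 646.16 = 4322.25
Index = 4347.8 / 4322.25 × 100 = 100.5911

100.6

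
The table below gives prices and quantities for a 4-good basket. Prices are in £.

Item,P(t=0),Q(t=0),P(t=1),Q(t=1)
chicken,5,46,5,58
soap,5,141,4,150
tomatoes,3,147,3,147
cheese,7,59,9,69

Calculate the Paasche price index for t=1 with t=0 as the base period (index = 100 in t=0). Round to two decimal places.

Paasche price index uses current-period quantities as weights.
ΣP(t=1)·Q(t=1) = 5×58 + 4×150 + 3×147 + 9×69 = 290 + 600 + 441 + 621 = 1952
ΣP(t=0)·Q(t=1) = 5×58 + 5×150 + 3×147 + 7×69 = 290 + 750 + 441 + 483 = 1964
Index = 1952 / 1964 × 100 = 99.3890

99.39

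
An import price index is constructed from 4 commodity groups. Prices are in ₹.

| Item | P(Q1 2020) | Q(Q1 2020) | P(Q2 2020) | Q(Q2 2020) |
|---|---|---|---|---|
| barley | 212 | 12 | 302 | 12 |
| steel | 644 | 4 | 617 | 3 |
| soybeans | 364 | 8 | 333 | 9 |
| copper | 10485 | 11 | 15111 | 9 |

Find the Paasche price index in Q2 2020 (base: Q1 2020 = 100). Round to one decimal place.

Paasche price index uses current-period quantities as weights.
ΣP(Q2 2020)·Q(Q2 2020) = 302×12 + 617×3 + 333×9 + 15111×9 = 3624 + 1851 + 2997 + 135999 = 144471
ΣP(Q1 2020)·Q(Q2 2020) = 212×12 + 644×3 + 364×9 + 10485×9 = 2544 + 1932 + 3276 + 94365 = 102117
Index = 144471 / 102117 × 100 = 141.4760

141.5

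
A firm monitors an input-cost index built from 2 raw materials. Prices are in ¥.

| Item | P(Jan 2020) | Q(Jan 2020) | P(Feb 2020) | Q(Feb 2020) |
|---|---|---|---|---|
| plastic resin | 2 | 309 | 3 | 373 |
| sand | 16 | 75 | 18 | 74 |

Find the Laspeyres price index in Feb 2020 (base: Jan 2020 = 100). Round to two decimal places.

125.25

Laspeyres price index uses base-period quantities as weights.
ΣP(Feb 2020)·Q(Jan 2020) = 3×309 + 18×75 = 927 + 1350 = 2277
ΣP(Jan 2020)·Q(Jan 2020) = 2×309 + 16×75 = 618 + 1200 = 1818
Index = 2277 / 1818 × 100 = 125.2475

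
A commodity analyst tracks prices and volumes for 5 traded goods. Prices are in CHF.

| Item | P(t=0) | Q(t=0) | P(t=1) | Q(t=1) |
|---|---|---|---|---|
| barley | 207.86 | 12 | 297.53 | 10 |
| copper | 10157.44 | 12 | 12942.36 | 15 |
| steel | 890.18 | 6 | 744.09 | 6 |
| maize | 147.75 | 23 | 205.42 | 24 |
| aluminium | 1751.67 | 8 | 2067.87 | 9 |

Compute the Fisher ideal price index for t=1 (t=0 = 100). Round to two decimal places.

125.58

Laspeyres component (base-period weights):
ΣP(t=1)Q(t=0) = 297.53×12 + 12942.36×12 + 744.09×6 + 205.42×23 + 2067.87×8 = 3570.36 + 155308.32 + 4464.54 + 4724.66 + 16542.96 = 184610.84
ΣP(t=0)Q(t=0) = 207.86×12 + 10157.44×12 + 890.18×6 + 147.75×23 + 1751.67×8 = 2494.32 + 121889.28 + 5341.08 + 3398.25 + 14013.36 = 147136.29
L = 184610.84 / 147136.29 × 100 = 125.4693
Paasche component (current-period weights):
ΣP(t=1)Q(t=1) = 297.53×10 + 12942.36×15 + 744.09×6 + 205.42×24 + 2067.87×9 = 2975.3 + 194135.4 + 4464.54 + 4930.08 + 18610.83 = 225116.15
ΣP(t=0)Q(t=1) = 207.86×10 + 10157.44×15 + 890.18×6 + 147.75×24 + 1751.67×9 = 2078.6 + 152361.6 + 5341.08 + 3546 + 15765.03 = 179092.31
P = 225116.15 / 179092.31 × 100 = 125.6984
Fisher = √(L × P) = √(125.4693 × 125.6984) = 125.5838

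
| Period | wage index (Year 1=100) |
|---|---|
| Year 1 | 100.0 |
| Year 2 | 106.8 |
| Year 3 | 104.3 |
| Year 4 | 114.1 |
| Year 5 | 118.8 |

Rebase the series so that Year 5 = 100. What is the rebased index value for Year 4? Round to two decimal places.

Rebased(Year 4) = 114.1 / 118.8 × 100 = 96.0438

96.04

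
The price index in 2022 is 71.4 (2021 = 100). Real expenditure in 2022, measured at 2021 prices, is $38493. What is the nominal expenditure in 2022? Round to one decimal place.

27484.0

Nominal = Real × (Index/100) = 38493 × (71.4/100)
        = 38493 × 0.714 = 27484.0020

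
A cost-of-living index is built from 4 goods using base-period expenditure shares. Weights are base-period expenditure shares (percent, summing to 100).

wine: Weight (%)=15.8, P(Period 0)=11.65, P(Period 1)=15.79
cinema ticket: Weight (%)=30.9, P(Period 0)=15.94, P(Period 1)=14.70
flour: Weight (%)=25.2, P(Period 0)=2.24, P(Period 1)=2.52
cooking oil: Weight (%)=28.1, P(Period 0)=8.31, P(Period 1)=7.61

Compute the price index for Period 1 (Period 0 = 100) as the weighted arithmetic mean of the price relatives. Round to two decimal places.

wine: 15.8 × (15.79/11.65) = 15.8 × 1.355365 = 21.4148
cinema ticket: 30.9 × (14.70/15.94) = 30.9 × 0.922208 = 28.4962
flour: 25.2 × (2.52/2.24) = 25.2 × 1.125000 = 28.3500
cooking oil: 28.1 × (7.61/8.31) = 28.1 × 0.915764 = 25.7330
Index = Σ wᵢ·(p₁ᵢ/p₀ᵢ) = 21.4148 + 28.4962 + 28.3500 + 25.7330 = 103.9940

103.99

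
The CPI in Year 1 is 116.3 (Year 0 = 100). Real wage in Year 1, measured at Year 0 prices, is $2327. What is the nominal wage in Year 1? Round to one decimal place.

Nominal = Real × (Index/100) = 2327 × (116.3/100)
        = 2327 × 1.163 = 2706.3010

2706.3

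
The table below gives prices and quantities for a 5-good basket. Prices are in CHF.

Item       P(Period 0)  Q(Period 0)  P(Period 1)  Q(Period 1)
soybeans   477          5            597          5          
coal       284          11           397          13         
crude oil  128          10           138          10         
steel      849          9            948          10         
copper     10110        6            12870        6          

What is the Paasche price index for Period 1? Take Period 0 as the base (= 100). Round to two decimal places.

125.77

Paasche price index uses current-period quantities as weights.
ΣP(Period 1)·Q(Period 1) = 597×5 + 397×13 + 138×10 + 948×10 + 12870×6 = 2985 + 5161 + 1380 + 9480 + 77220 = 96226
ΣP(Period 0)·Q(Period 1) = 477×5 + 284×13 + 128×10 + 849×10 + 10110×6 = 2385 + 3692 + 1280 + 8490 + 60660 = 76507
Index = 96226 / 76507 × 100 = 125.7741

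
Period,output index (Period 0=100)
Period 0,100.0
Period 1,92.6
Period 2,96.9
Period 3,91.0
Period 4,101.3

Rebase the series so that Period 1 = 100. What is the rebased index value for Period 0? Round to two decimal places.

107.99

Rebased(Period 0) = 100.0 / 92.6 × 100 = 107.9914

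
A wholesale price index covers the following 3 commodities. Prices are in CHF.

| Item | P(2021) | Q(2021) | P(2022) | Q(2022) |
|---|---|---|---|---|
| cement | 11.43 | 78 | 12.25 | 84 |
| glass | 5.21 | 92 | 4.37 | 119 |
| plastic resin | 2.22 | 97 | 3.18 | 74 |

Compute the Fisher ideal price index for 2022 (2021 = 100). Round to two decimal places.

Laspeyres component (base-period weights):
ΣP(2022)Q(2021) = 12.25×78 + 4.37×92 + 3.18×97 = 955.5 + 402.04 + 308.46 = 1666
ΣP(2021)Q(2021) = 11.43×78 + 5.21×92 + 2.22×97 = 891.54 + 479.32 + 215.34 = 1586.2
L = 1666 / 1586.2 × 100 = 105.0309
Paasche component (current-period weights):
ΣP(2022)Q(2022) = 12.25×84 + 4.37×119 + 3.18×74 = 1029 + 520.03 + 235.32 = 1784.35
ΣP(2021)Q(2022) = 11.43×84 + 5.21×119 + 2.22×74 = 960.12 + 619.99 + 164.28 = 1744.39
P = 1784.35 / 1744.39 × 100 = 102.2908
Fisher = √(L × P) = √(105.0309 × 102.2908) = 103.6518

103.65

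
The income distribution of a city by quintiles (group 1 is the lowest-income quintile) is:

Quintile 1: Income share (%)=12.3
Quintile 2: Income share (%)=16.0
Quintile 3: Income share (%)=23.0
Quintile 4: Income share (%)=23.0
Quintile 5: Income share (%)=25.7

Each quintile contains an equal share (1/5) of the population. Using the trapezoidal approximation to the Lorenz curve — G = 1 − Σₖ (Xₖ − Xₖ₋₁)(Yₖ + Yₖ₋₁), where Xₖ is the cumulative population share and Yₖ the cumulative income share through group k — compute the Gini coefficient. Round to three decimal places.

0.135

Cumulative income shares Yₖ: 0.1230, 0.2830, 0.5130, 0.7430, 1.0000
Σ (Xₖ−Xₖ₋₁)(Yₖ+Yₖ₋₁) = (1/5)(0.1230+0.0000) + (1/5)(0.2830+0.1230) + (1/5)(0.5130+0.2830) + (1/5)(0.7430+0.5130) + (1/5)(1.0000+0.7430)
  = 0.0246 + 0.0812 + 0.1592 + 0.2512 + 0.3486 = 0.8648
G = 1 − 0.8648 = 0.1352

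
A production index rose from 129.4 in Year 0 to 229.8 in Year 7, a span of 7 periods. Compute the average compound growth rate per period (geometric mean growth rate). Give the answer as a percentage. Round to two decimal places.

8.55%

Growth factor = (229.8/129.4)^(1/7) = (1.775889)^(1/7) = 1.085502
Growth rate = 1.085502 − 1 = 0.085502 = 8.5502%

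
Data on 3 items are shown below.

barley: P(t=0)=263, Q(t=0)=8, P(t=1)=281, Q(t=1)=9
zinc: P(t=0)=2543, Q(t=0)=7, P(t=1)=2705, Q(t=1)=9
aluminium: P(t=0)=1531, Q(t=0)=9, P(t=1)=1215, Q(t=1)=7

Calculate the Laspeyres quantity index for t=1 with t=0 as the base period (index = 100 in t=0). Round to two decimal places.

106.79

Laspeyres quantity index uses base-period prices as weights.
ΣP(t=0)·Q(t=1) = 263×9 + 2543×9 + 1531×7 = 2367 + 22887 + 10717 = 35971
ΣP(t=0)·Q(t=0) = 263×8 + 2543×7 + 1531×9 = 2104 + 17801 + 13779 = 33684
Index = 35971 / 33684 × 100 = 106.7896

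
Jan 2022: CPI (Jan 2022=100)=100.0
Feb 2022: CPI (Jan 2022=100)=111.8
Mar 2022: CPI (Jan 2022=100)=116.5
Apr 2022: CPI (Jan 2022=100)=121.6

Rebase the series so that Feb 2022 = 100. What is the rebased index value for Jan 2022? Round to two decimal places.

89.45

Rebased(Jan 2022) = 100.0 / 111.8 × 100 = 89.4454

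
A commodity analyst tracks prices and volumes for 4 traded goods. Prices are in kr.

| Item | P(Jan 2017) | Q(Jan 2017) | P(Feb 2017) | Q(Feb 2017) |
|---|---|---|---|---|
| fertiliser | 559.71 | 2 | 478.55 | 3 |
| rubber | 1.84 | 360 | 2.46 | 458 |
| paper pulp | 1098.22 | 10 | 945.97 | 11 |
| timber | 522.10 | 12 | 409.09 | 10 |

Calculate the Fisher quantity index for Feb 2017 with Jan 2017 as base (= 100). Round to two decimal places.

Laspeyres component (base-period weights):
ΣP(Jan 2017)Q(Feb 2017) = 559.71×3 + 1.84×458 + 1098.22×11 + 522.10×10 = 1679.13 + 842.72 + 12080.42 + 5221 = 19823.27
ΣP(Jan 2017)Q(Jan 2017) = 559.71×2 + 1.84×360 + 1098.22×10 + 522.10×12 = 1119.42 + 662.4 + 10982.2 + 6265.2 = 19029.22
L = 19823.27 / 19029.22 × 100 = 104.1728
Paasche component (current-period weights):
ΣP(Feb 2017)Q(Feb 2017) = 478.55×3 + 2.46×458 + 945.97×11 + 409.09×10 = 1435.65 + 1126.68 + 10405.67 + 4090.9 = 17058.9
ΣP(Feb 2017)Q(Jan 2017) = 478.55×2 + 2.46×360 + 945.97×10 + 409.09×12 = 957.1 + 885.6 + 9459.7 + 4909.08 = 16211.48
P = 17058.9 / 16211.48 × 100 = 105.2273
Fisher = √(L × P) = √(104.1728 × 105.2273) = 104.6987

104.70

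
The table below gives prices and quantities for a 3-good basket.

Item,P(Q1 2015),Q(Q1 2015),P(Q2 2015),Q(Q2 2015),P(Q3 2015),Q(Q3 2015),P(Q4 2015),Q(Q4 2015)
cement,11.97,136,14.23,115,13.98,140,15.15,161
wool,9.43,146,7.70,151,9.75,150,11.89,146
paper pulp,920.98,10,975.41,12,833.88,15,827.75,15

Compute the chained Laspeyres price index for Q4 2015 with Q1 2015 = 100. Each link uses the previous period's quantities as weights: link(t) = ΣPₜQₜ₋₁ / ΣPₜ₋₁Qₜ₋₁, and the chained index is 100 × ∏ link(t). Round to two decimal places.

96.99

Link Q1 2015→Q2 2015:
ΣP(Q2 2015)Q(Q1 2015) = 14.23×136 + 7.70×146 + 975.41×10 = 1935.28 + 1124.2 + 9754.1 = 12813.58
ΣP(Q1 2015)Q(Q1 2015) = 11.97×136 + 9.43×146 + 920.98×10 = 1627.92 + 1376.78 + 9209.8 = 12214.5
link = 12813.58/12214.5 = 1.049047
Link Q2 2015→Q3 2015:
ΣP(Q3 2015)Q(Q2 2015) = 13.98×115 + 9.75×151 + 833.88×12 = 1607.7 + 1472.25 + 10006.56 = 13086.51
ΣP(Q2 2015)Q(Q2 2015) = 14.23×115 + 7.70×151 + 975.41×12 = 1636.45 + 1162.7 + 11704.92 = 14504.07
link = 13086.51/14504.07 = 0.902265
Link Q3 2015→Q4 2015:
ΣP(Q4 2015)Q(Q3 2015) = 15.15×140 + 11.89×150 + 827.75×15 = 2121 + 1783.5 + 12416.25 = 16320.75
ΣP(Q3 2015)Q(Q3 2015) = 13.98×140 + 9.75×150 + 833.88×15 = 1957.2 + 1462.5 + 12508.2 = 15927.9
link = 16320.75/15927.9 = 1.024664
Chained index = 100 × 1.049047 × 0.902265 × 1.024664 = 96.9863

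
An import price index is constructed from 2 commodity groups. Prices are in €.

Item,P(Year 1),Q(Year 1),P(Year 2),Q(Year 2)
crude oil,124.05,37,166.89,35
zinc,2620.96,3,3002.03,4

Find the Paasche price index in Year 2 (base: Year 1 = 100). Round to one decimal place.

120.4

Paasche price index uses current-period quantities as weights.
ΣP(Year 2)·Q(Year 2) = 166.89×35 + 3002.03×4 = 5841.15 + 12008.12 = 17849.27
ΣP(Year 1)·Q(Year 2) = 124.05×35 + 2620.96×4 = 4341.75 + 10483.84 = 14825.59
Index = 17849.27 / 14825.59 × 100 = 120.3950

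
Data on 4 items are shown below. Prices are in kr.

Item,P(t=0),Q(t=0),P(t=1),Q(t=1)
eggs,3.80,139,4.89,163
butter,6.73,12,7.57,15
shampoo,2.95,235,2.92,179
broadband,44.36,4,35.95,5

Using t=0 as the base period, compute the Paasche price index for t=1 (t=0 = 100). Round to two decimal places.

Paasche price index uses current-period quantities as weights.
ΣP(t=1)·Q(t=1) = 4.89×163 + 7.57×15 + 2.92×179 + 35.95×5 = 797.07 + 113.55 + 522.68 + 179.75 = 1613.05
ΣP(t=0)·Q(t=1) = 3.80×163 + 6.73×15 + 2.95×179 + 44.36×5 = 619.4 + 100.95 + 528.05 + 221.8 = 1470.2
Index = 1613.05 / 1470.2 × 100 = 109.7164

109.72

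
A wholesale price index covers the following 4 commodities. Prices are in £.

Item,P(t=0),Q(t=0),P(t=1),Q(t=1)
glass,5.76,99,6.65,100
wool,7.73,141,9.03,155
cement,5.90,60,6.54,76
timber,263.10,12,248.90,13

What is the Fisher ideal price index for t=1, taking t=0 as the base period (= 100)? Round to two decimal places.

Laspeyres component (base-period weights):
ΣP(t=1)Q(t=0) = 6.65×99 + 9.03×141 + 6.54×60 + 248.90×12 = 658.35 + 1273.23 + 392.4 + 2986.8 = 5310.78
ΣP(t=0)Q(t=0) = 5.76×99 + 7.73×141 + 5.90×60 + 263.10×12 = 570.24 + 1089.93 + 354 + 3157.2 = 5171.37
L = 5310.78 / 5171.37 × 100 = 102.6958
Paasche component (current-period weights):
ΣP(t=1)Q(t=1) = 6.65×100 + 9.03×155 + 6.54×76 + 248.90×13 = 665 + 1399.65 + 497.04 + 3235.7 = 5797.39
ΣP(t=0)Q(t=1) = 5.76×100 + 7.73×155 + 5.90×76 + 263.10×13 = 576 + 1198.15 + 448.4 + 3420.3 = 5642.85
P = 5797.39 / 5642.85 × 100 = 102.7387
Fisher = √(L × P) = √(102.6958 × 102.7387) = 102.7172

102.72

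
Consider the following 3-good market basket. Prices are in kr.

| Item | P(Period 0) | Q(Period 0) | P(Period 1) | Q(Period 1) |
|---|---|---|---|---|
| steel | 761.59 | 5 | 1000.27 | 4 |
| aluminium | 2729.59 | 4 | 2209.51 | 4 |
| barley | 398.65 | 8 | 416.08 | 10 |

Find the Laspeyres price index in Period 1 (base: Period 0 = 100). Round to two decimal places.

Laspeyres price index uses base-period quantities as weights.
ΣP(Period 1)·Q(Period 0) = 1000.27×5 + 2209.51×4 + 416.08×8 = 5001.35 + 8838.04 + 3328.64 = 17168.03
ΣP(Period 0)·Q(Period 0) = 761.59×5 + 2729.59×4 + 398.65×8 = 3807.95 + 10918.36 + 3189.2 = 17915.51
Index = 17168.03 / 17915.51 × 100 = 95.8277

95.83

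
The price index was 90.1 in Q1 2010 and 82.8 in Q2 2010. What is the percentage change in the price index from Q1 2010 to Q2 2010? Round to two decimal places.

-8.10%

Change = (82.8 − 90.1) / 90.1 × 100
       = -7.3 / 90.1 × 100 = -8.1021%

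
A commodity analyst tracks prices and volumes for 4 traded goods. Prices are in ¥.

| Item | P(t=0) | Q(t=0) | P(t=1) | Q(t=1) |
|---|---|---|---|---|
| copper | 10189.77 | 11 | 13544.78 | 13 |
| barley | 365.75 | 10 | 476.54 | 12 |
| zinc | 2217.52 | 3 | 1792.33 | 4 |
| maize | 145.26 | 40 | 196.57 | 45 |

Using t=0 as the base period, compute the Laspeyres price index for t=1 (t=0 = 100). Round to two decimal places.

Laspeyres price index uses base-period quantities as weights.
ΣP(t=1)·Q(t=0) = 13544.78×11 + 476.54×10 + 1792.33×3 + 196.57×40 = 148992.58 + 4765.4 + 5376.99 + 7862.8 = 166997.77
ΣP(t=0)·Q(t=0) = 10189.77×11 + 365.75×10 + 2217.52×3 + 145.26×40 = 112087.47 + 3657.5 + 6652.56 + 5810.4 = 128207.93
Index = 166997.77 / 128207.93 × 100 = 130.2554

130.26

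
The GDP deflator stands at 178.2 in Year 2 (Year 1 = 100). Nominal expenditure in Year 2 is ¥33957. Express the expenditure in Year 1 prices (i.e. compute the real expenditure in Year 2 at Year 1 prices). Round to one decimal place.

19055.6

Real = Nominal ÷ (Index/100) = 33957 ÷ (178.2/100)
     = 33957 ÷ 1.782 = 19055.5556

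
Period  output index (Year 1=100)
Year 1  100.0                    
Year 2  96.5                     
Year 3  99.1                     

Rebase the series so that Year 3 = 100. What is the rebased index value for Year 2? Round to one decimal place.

Rebased(Year 2) = 96.5 / 99.1 × 100 = 97.3764

97.4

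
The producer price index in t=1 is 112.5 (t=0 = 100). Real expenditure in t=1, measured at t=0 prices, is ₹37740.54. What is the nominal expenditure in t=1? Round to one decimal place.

Nominal = Real × (Index/100) = 37740.54 × (112.5/100)
        = 37740.54 × 1.125 = 42458.1075

42458.1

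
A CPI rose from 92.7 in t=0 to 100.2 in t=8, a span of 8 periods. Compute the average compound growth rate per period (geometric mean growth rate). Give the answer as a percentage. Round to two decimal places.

0.98%

Growth factor = (100.2/92.7)^(1/8) = (1.080906)^(1/8) = 1.009772
Growth rate = 1.009772 − 1 = 0.009772 = 0.9772%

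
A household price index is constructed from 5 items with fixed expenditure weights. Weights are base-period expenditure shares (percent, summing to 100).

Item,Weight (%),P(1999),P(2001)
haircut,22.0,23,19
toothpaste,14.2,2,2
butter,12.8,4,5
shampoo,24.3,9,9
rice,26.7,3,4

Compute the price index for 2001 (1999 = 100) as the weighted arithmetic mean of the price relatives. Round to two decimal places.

108.27

haircut: 22.0 × (19/23) = 22.0 × 0.826087 = 18.1739
toothpaste: 14.2 × (2/2) = 14.2 × 1.000000 = 14.2000
butter: 12.8 × (5/4) = 12.8 × 1.250000 = 16.0000
shampoo: 24.3 × (9/9) = 24.3 × 1.000000 = 24.3000
rice: 26.7 × (4/3) = 26.7 × 1.333333 = 35.6000
Index = Σ wᵢ·(p₁ᵢ/p₀ᵢ) = 18.1739 + 14.2000 + 16.0000 + 24.3000 + 35.6000 = 108.2739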